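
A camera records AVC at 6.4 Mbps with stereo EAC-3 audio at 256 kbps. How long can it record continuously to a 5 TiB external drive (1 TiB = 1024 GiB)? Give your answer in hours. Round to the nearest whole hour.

Audio: 256 kbps = 0.256 Mbps.
Total bitrate: 6.4 + 0.256 = 6.656 Mbps.
Capacity: 5 TiB = 43,980,465 Mb.
Recording time: 43,980,465 / 6.656 = 6,607,642 s ≈ 1,835 hours.

1835 hours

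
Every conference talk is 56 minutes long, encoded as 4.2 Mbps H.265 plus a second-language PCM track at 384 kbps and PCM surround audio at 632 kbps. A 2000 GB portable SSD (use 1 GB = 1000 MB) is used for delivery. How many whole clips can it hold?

912

56 min = 3360 s
Audio total: 384 + 632 = 1016 kbps = 1.016 Mbps.
Total bitrate: 5.216 Mbps.
Per item: 5.216 Mbps × 3360 s = 17,526 Mb = 2,191 MB.
Capacity: 2000 GB = 16,000,000 Mb; 912.94 items → 912 complete.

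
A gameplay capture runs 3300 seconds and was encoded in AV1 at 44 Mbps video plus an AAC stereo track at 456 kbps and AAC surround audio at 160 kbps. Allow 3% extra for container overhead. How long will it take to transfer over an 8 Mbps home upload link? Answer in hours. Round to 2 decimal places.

Audio total: 456 + 160 = 616 kbps = 0.616 Mbps.
Total bitrate: 44.616 Mbps.
File: 44.616 Mbps × 3300 s = 147232.8 Mb.
With 3% container overhead: ×1.03. → 151649.8 Mb.
At 8 Mbps: 151649.8 / 8 = 18956.2 s ≈ 5.27 hours.

5.27 hours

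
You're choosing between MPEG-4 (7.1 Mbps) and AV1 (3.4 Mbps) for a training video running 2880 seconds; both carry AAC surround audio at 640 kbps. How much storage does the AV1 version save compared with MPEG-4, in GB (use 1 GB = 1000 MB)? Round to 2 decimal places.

1.33 GB

Audio: 640 kbps = 0.640 Mbps.
MPEG-4: 7.740 Mbps × 2880 s = 22291.2 Mb = 2.786 GB.
AV1: 4.040 Mbps × 2880 s = 11635.2 Mb = 1.454 GB.
Saving: 2.786 − 1.454 = 1.332 GB.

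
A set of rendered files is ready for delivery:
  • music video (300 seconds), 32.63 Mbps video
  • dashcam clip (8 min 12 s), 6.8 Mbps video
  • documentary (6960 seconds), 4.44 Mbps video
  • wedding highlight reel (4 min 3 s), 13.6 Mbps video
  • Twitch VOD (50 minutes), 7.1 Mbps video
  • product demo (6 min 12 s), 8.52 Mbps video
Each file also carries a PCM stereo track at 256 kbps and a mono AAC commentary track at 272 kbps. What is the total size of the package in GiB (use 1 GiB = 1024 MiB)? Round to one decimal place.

9.1 GiB

Audio total: 256 + 272 = 528 kbps = 0.528 Mbps.
music video: 33.158 Mbps × 300 s = 9947.4 Mb
dashcam clip: 7.328 Mbps × 492 s = 3605.4 Mb
documentary: 4.968 Mbps × 6960 s = 34577.3 Mb
wedding highlight reel: 14.128 Mbps × 243 s = 3433.1 Mb
Twitch VOD: 7.628 Mbps × 3000 s = 22884.0 Mb
product demo: 9.048 Mbps × 372 s = 3365.9 Mb
Total: 77813.0 Mb = 9726.6 MB.
= 9.059 GiB.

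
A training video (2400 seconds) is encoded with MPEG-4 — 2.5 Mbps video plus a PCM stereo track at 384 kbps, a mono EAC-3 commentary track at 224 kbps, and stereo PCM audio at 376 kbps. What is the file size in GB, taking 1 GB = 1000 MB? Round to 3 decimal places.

1.045 GB

Audio total: 384 + 224 + 376 = 984 kbps = 0.984 Mbps.
Total bitrate: 2.5 + 0.984 = 3.484 Mbps.
Stream data: 3.484 Mbps × 2400 s = 8361.6 Mb.
8,362 Mb ÷ 8 = 1,045 MB → 1.045 GB.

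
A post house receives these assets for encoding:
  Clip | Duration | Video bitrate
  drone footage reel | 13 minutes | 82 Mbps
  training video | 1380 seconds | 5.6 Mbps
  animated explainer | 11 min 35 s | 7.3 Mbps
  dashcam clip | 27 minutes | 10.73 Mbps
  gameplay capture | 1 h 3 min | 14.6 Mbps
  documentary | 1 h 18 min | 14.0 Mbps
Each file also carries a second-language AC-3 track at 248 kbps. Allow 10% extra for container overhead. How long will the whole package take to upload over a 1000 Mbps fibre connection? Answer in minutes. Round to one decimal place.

4.0 minutes

Audio: 248 kbps = 0.248 Mbps.
drone footage reel: 82.248 Mbps × 780 s × 1.10 = 70568.8 Mb
training video: 5.848 Mbps × 1380 s × 1.10 = 8877.3 Mb
animated explainer: 7.548 Mbps × 695 s × 1.10 = 5770.4 Mb
dashcam clip: 10.978 Mbps × 1620 s × 1.10 = 19562.8 Mb
gameplay capture: 14.848 Mbps × 3780 s × 1.10 = 61738.0 Mb
documentary: 14.248 Mbps × 4680 s × 1.10 = 73348.7 Mb
Total: 239866.0 Mb = 29983.2 MB.
At 1000 Mbps: 239866.0 / 1000 = 240 s ≈ 4 minutes.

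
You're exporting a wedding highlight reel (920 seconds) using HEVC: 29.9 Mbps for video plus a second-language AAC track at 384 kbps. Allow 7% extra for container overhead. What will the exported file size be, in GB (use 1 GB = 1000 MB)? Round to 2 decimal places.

Audio: 384 kbps = 0.384 Mbps.
Total bitrate: 29.9 + 0.384 = 30.284 Mbps.
Stream data: 30.284 Mbps × 920 s = 27861.3 Mb.
With 7% container overhead: ×1.07.
29,812 Mb ÷ 8 = 3,726 MB → 3.726 GB.

3.73 GB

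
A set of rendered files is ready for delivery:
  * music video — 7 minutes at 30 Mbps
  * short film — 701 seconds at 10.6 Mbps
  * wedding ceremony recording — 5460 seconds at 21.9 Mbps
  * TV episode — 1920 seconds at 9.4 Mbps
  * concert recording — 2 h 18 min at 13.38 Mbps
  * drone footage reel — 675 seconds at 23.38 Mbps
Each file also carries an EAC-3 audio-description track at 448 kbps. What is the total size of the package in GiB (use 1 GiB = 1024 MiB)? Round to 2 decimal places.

Audio: 448 kbps = 0.448 Mbps.
music video: 30.448 Mbps × 420 s = 12788.2 Mb
short film: 11.048 Mbps × 701 s = 7744.6 Mb
wedding ceremony recording: 22.348 Mbps × 5460 s = 122020.1 Mb
TV episode: 9.848 Mbps × 1920 s = 18908.2 Mb
concert recording: 13.828 Mbps × 8280 s = 114495.8 Mb
drone footage reel: 23.828 Mbps × 675 s = 16083.9 Mb
Total: 292040.8 Mb = 36505.1 MB.
= 34.00 GiB.

34.00 GiB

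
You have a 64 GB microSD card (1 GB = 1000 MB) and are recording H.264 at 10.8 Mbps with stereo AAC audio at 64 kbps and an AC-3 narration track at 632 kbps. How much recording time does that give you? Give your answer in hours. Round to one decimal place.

12.4 hours

Audio total: 64 + 632 = 696 kbps = 0.696 Mbps.
Total bitrate: 10.8 + 0.696 = 11.496 Mbps.
Capacity: 64 GB = 512,000 Mb.
Recording time: 512,000 / 11.496 = 44,537 s ≈ 12.4 hours.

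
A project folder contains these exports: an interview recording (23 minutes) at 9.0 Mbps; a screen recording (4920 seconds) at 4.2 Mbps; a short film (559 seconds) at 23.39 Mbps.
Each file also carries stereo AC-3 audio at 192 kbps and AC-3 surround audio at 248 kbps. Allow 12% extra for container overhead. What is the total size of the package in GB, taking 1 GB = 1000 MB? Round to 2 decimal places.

Audio total: 192 + 248 = 440 kbps = 0.440 Mbps.
interview recording: 9.440 Mbps × 1380 s × 1.12 = 14590.5 Mb
screen recording: 4.640 Mbps × 4920 s × 1.12 = 25568.3 Mb
short film: 23.830 Mbps × 559 s × 1.12 = 14919.5 Mb
Total: 55078.2 Mb = 6884.8 MB.
= 6.885 GB.

6.88 GB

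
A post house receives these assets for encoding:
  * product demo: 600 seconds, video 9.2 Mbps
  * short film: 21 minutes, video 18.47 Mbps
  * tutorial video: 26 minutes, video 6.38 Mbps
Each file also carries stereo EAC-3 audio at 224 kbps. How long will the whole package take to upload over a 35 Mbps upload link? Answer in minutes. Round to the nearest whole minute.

19 minutes

Audio: 224 kbps = 0.224 Mbps.
product demo: 9.424 Mbps × 600 s = 5654.4 Mb
short film: 18.694 Mbps × 1260 s = 23554.4 Mb
tutorial video: 6.604 Mbps × 1560 s = 10302.2 Mb
Total: 39511.1 Mb = 4938.9 MB.
At 35 Mbps: 39511.1 / 35 = 1129 s ≈ 18.8 minutes.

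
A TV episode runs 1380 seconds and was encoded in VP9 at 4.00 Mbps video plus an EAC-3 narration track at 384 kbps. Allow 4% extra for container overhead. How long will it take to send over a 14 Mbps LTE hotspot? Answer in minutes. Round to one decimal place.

7.5 minutes

Audio: 384 kbps = 0.384 Mbps.
Total bitrate: 4.384 Mbps.
File: 4.384 Mbps × 1380 s = 6049.9 Mb.
With 4% container overhead: ×1.04. → 6291.9 Mb.
At 14 Mbps: 6291.9 / 14 = 449.4 s ≈ 7.49 minutes.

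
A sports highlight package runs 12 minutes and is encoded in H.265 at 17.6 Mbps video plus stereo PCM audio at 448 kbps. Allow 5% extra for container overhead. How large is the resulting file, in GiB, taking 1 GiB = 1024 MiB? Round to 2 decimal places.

12 min = 720 s
Audio: 448 kbps = 0.448 Mbps.
Total bitrate: 17.6 + 0.448 = 18.048 Mbps.
Stream data: 18.048 Mbps × 720 s = 12994.6 Mb.
With 5% container overhead: ×1.05.
13,644 Mb = 1,705,536,000 bytes ÷ 1,073,741,824 = 1.588 GiB.

1.59 GiB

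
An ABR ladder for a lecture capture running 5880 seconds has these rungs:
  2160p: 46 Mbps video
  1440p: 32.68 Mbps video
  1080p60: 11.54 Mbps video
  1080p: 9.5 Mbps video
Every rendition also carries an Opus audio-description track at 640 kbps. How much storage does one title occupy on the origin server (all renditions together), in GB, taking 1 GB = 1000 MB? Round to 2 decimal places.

Audio: 640 kbps = 0.640 Mbps.
Sum of rendition bitrates: (46+0.640) + (32.68+0.640) + (11.54+0.640) + (9.5+0.640) = 102.280 Mbps.
× 5880 s = 601,406 Mb = 75,176 MB = 75.18 GB.

75.18 GB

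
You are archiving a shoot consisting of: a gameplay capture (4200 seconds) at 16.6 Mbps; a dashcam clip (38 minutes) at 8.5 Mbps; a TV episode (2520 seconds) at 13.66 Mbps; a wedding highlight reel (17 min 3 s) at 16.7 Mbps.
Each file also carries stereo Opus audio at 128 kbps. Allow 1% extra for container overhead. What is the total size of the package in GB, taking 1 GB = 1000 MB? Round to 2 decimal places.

17.91 GB

Audio: 128 kbps = 0.128 Mbps.
gameplay capture: 16.728 Mbps × 4200 s × 1.01 = 70960.2 Mb
dashcam clip: 8.628 Mbps × 2280 s × 1.01 = 19868.6 Mb
TV episode: 13.788 Mbps × 2520 s × 1.01 = 35093.2 Mb
wedding highlight reel: 16.828 Mbps × 1023 s × 1.01 = 17387.2 Mb
Total: 143309.1 Mb = 17913.6 MB.
= 17.91 GB.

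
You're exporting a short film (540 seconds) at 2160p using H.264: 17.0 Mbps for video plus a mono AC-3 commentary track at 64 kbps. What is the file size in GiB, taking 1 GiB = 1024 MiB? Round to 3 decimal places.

1.073 GiB

Audio: 64 kbps = 0.064 Mbps.
Total bitrate: 17.0 + 0.064 = 17.064 Mbps.
Stream data: 17.064 Mbps × 540 s = 9214.6 Mb.
9,215 Mb = 1,151,820,000 bytes ÷ 1,073,741,824 = 1.073 GiB.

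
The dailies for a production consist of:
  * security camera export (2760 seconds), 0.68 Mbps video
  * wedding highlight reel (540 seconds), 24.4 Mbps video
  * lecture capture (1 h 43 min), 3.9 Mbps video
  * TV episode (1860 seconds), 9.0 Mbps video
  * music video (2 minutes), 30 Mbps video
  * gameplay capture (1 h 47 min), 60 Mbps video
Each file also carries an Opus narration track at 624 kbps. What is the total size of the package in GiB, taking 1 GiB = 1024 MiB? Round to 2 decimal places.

Audio: 624 kbps = 0.624 Mbps.
security camera export: 1.304 Mbps × 2760 s = 3599.0 Mb
wedding highlight reel: 25.024 Mbps × 540 s = 13513.0 Mb
lecture capture: 4.524 Mbps × 6180 s = 27958.3 Mb
TV episode: 9.624 Mbps × 1860 s = 17900.6 Mb
music video: 30.624 Mbps × 120 s = 3674.9 Mb
gameplay capture: 60.624 Mbps × 6420 s = 389206.1 Mb
Total: 455851.9 Mb = 56981.5 MB.
= 53.07 GiB.

53.07 GiB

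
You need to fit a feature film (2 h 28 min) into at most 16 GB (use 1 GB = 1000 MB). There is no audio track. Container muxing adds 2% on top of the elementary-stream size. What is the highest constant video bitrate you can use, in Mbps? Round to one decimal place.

14.1 Mbps

Budget: 16 GB = 128000.0 Mb.
Stream payload after overhead: 128000.0 / 1.02 = 125490.2 Mb.
2 h 28 min = 148 min = 8880 s
Total bitrate budget: 125490.2 Mb / 8880 s = 14.132 Mbps.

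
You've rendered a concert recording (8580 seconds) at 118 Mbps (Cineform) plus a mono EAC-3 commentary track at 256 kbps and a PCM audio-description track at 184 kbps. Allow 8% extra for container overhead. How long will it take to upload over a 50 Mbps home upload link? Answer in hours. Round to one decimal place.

Audio total: 256 + 184 = 440 kbps = 0.440 Mbps.
Total bitrate: 118.440 Mbps.
File: 118.440 Mbps × 8580 s = 1016215.2 Mb.
With 8% container overhead: ×1.08. → 1097512.4 Mb.
At 50 Mbps: 1097512.4 / 50 = 21950.2 s ≈ 6.1 hours.

6.1 hours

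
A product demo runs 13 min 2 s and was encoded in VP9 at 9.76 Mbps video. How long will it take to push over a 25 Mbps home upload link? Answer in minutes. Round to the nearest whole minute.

5 minutes

13 min 2 s = 782 s
File: 9.760 Mbps × 782 s = 7632.3 Mb.
At 25 Mbps: 7632.3 / 25 = 305.3 s ≈ 5.09 minutes.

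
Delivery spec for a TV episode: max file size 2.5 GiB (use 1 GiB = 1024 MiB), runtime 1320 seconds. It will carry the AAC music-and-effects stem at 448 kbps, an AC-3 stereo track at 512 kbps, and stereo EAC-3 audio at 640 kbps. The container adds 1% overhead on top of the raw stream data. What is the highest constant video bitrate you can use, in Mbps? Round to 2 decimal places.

Budget: 2.5 GiB = 21474.8 Mb.
Stream payload after overhead: 21474.8 / 1.01 = 21262.2 Mb.
Total bitrate budget: 21262.2 Mb / 1320 s = 16.108 Mbps.
Audio total: 448 + 512 + 640 = 1600 kbps = 1.600 Mbps.
Video: 16.108 − 1.600 = 14.508 Mbps.

14.51 Mbps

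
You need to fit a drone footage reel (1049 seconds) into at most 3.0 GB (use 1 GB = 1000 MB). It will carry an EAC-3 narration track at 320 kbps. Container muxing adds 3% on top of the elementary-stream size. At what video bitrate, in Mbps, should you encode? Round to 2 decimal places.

Budget: 3.0 GB = 24000.0 Mb.
Stream payload after overhead: 24000.0 / 1.03 = 23301.0 Mb.
Total bitrate budget: 23301.0 Mb / 1049 s = 22.213 Mbps.
Audio: 320 kbps = 0.320 Mbps.
Video: 22.213 − 0.320 = 21.893 Mbps.

21.89 Mbps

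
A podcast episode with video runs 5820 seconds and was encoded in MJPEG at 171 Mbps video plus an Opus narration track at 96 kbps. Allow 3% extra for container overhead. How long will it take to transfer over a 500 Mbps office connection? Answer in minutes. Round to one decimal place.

Audio: 96 kbps = 0.096 Mbps.
Total bitrate: 171.096 Mbps.
File: 171.096 Mbps × 5820 s = 995778.7 Mb.
With 3% container overhead: ×1.03. → 1025652.1 Mb.
At 500 Mbps: 1025652.1 / 500 = 2051.3 s ≈ 34.2 minutes.

34.2 minutes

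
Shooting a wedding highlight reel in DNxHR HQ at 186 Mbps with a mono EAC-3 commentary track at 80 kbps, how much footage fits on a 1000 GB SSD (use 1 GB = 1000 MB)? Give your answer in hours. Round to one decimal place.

Audio: 80 kbps = 0.080 Mbps.
Total bitrate: 186 + 0.080 = 186.080 Mbps.
Capacity: 1000 GB = 8,000,000 Mb.
Recording time: 8,000,000 / 186.080 = 42,992 s ≈ 11.9 hours.

11.9 hours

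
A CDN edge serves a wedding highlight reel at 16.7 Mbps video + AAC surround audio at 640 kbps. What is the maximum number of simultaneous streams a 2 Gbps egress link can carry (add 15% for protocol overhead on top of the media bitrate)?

100

Audio: 640 kbps = 0.640 Mbps.
Per-viewer media rate: 17.340 Mbps.
On the wire with 15% overhead: 19.941 Mbps.
2 Gbps = 2,000 Mbps; 2,000 / 19.941 = 100.30 → 100 viewers.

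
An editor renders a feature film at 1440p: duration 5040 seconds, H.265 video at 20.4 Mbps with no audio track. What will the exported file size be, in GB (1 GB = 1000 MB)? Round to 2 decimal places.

Total bitrate: 20.4 Mbps.
Stream data: 20.400 Mbps × 5040 s = 102816.0 Mb.
102,816 Mb ÷ 8 = 12,852 MB → 12.85 GB.

12.85 GB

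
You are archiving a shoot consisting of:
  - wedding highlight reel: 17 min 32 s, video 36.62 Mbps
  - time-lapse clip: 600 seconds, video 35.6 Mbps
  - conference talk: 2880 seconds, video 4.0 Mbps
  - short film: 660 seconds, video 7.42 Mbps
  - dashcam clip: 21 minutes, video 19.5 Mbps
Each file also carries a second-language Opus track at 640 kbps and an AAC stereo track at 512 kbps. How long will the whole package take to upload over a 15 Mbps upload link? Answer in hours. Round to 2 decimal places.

2.01 hours

Audio total: 640 + 512 = 1152 kbps = 1.152 Mbps.
wedding highlight reel: 37.772 Mbps × 1052 s = 39736.1 Mb
time-lapse clip: 36.752 Mbps × 600 s = 22051.2 Mb
conference talk: 5.152 Mbps × 2880 s = 14837.8 Mb
short film: 8.572 Mbps × 660 s = 5657.5 Mb
dashcam clip: 20.652 Mbps × 1260 s = 26021.5 Mb
Total: 108304.1 Mb = 13538.0 MB.
At 15 Mbps: 108304.1 / 15 = 7220 s ≈ 2.01 hours.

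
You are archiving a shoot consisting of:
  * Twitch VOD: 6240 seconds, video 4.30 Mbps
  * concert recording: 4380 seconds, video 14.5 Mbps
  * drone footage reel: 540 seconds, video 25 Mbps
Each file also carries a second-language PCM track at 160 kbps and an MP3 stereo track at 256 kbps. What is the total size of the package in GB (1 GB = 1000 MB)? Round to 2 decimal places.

Audio total: 160 + 256 = 416 kbps = 0.416 Mbps.
Twitch VOD: 4.716 Mbps × 6240 s = 29427.8 Mb
concert recording: 14.916 Mbps × 4380 s = 65332.1 Mb
drone footage reel: 25.416 Mbps × 540 s = 13724.6 Mb
Total: 108484.6 Mb = 13560.6 MB.
= 13.56 GB.

13.56 GB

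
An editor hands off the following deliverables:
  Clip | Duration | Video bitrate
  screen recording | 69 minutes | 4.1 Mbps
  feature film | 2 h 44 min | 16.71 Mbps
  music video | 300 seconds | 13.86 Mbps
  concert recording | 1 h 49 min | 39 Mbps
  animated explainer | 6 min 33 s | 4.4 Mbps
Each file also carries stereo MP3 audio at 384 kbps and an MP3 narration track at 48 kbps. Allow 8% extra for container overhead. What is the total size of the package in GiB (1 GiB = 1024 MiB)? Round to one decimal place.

Audio total: 384 + 48 = 432 kbps = 0.432 Mbps.
screen recording: 4.532 Mbps × 4140 s × 1.08 = 20263.5 Mb
feature film: 17.142 Mbps × 9840 s × 1.08 = 182171.5 Mb
music video: 14.292 Mbps × 300 s × 1.08 = 4630.6 Mb
concert recording: 39.432 Mbps × 6540 s × 1.08 = 278516.1 Mb
animated explainer: 4.832 Mbps × 393 s × 1.08 = 2050.9 Mb
Total: 487632.5 Mb = 60954.1 MB.
= 56.77 GiB.

56.8 GiB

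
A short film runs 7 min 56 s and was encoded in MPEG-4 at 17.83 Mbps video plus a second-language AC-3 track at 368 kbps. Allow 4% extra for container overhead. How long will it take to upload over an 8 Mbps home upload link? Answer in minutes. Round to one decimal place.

18.8 minutes

7 min 56 s = 476 s
Audio: 368 kbps = 0.368 Mbps.
Total bitrate: 18.198 Mbps.
File: 18.198 Mbps × 476 s = 8662.2 Mb.
With 4% container overhead: ×1.04. → 9008.7 Mb.
At 8 Mbps: 9008.7 / 8 = 1126.1 s ≈ 18.8 minutes.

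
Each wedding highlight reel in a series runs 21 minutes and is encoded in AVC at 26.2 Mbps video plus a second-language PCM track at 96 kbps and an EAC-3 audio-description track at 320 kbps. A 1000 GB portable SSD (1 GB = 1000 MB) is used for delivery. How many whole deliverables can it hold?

21 min = 1260 s
Audio total: 96 + 320 = 416 kbps = 0.416 Mbps.
Total bitrate: 26.616 Mbps.
Per item: 26.616 Mbps × 1260 s = 33,536 Mb = 4,192 MB.
Capacity: 1000 GB = 8,000,000 Mb; 238.55 items → 238 complete.

238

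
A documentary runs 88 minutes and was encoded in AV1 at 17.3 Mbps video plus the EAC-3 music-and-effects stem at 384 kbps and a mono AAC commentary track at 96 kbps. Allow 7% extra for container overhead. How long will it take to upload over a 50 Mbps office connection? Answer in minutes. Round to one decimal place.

33.5 minutes

88 min = 5280 s
Audio total: 384 + 96 = 480 kbps = 0.480 Mbps.
Total bitrate: 17.780 Mbps.
File: 17.780 Mbps × 5280 s = 93878.4 Mb.
With 7% container overhead: ×1.07. → 100449.9 Mb.
At 50 Mbps: 100449.9 / 50 = 2009.0 s ≈ 33.5 minutes.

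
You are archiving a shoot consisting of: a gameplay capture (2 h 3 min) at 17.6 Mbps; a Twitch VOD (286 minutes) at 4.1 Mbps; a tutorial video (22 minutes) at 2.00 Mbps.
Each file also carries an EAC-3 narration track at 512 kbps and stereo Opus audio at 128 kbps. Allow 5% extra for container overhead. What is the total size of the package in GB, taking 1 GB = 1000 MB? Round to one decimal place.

28.8 GB

Audio total: 512 + 128 = 640 kbps = 0.640 Mbps.
gameplay capture: 18.240 Mbps × 7380 s × 1.05 = 141341.8 Mb
Twitch VOD: 4.740 Mbps × 17160 s × 1.05 = 85405.3 Mb
tutorial video: 2.640 Mbps × 1320 s × 1.05 = 3659.0 Mb
Total: 230406.1 Mb = 28800.8 MB.
= 28.80 GB.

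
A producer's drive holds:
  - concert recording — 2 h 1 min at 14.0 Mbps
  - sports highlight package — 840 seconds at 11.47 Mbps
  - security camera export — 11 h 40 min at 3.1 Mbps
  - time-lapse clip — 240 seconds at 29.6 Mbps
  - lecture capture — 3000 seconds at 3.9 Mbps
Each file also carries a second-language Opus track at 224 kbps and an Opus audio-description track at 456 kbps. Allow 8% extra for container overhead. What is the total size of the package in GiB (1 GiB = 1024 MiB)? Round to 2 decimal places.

Audio total: 224 + 456 = 680 kbps = 0.680 Mbps.
concert recording: 14.680 Mbps × 7260 s × 1.08 = 115102.9 Mb
sports highlight package: 12.150 Mbps × 840 s × 1.08 = 11022.5 Mb
security camera export: 3.780 Mbps × 42000 s × 1.08 = 171460.8 Mb
time-lapse clip: 30.280 Mbps × 240 s × 1.08 = 7848.6 Mb
lecture capture: 4.580 Mbps × 3000 s × 1.08 = 14839.2 Mb
Total: 320274.0 Mb = 40034.2 MB.
= 37.28 GiB.

37.28 GiB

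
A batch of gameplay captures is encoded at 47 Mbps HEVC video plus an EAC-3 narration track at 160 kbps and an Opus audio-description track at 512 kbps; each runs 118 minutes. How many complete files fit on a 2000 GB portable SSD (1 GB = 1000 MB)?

118 min = 7080 s
Audio total: 160 + 512 = 672 kbps = 0.672 Mbps.
Total bitrate: 47.672 Mbps.
Per item: 47.672 Mbps × 7080 s = 337,518 Mb = 42,190 MB.
Capacity: 2000 GB = 16,000,000 Mb; 47.40 items → 47 complete.

47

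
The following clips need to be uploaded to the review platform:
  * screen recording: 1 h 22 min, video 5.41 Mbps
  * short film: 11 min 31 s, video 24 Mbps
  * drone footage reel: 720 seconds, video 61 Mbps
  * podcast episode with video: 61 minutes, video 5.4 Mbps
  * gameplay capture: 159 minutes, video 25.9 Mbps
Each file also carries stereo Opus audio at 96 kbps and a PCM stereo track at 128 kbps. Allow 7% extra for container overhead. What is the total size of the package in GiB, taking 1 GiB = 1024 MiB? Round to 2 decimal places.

Audio total: 96 + 128 = 224 kbps = 0.224 Mbps.
screen recording: 5.634 Mbps × 4920 s × 1.07 = 29659.6 Mb
short film: 24.224 Mbps × 691 s × 1.07 = 17910.5 Mb
drone footage reel: 61.224 Mbps × 720 s × 1.07 = 47167.0 Mb
podcast episode with video: 5.624 Mbps × 3660 s × 1.07 = 22024.7 Mb
gameplay capture: 26.124 Mbps × 9540 s × 1.07 = 266668.6 Mb
Total: 383430.4 Mb = 47928.8 MB.
= 44.64 GiB.

44.64 GiB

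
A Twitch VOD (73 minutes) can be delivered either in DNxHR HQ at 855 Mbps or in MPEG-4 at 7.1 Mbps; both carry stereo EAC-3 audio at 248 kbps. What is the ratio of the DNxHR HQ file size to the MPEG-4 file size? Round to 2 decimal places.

73 min = 4380 s
Audio: 248 kbps = 0.248 Mbps.
DNxHR HQ: 855.248 Mbps × 4380 s = 3745986.2 Mb = 436.090 GiB.
MPEG-4: 7.348 Mbps × 4380 s = 32184.2 Mb = 3.747 GiB.
Ratio: 436.090 / 3.747 = 116.392.

116.39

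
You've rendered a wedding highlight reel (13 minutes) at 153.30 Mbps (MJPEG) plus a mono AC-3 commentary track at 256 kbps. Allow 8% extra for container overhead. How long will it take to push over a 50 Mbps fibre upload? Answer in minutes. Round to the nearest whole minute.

43 minutes

13 min = 780 s
Audio: 256 kbps = 0.256 Mbps.
Total bitrate: 153.556 Mbps.
File: 153.556 Mbps × 780 s = 119773.7 Mb.
With 8% container overhead: ×1.08. → 129355.6 Mb.
At 50 Mbps: 129355.6 / 50 = 2587.1 s ≈ 43.1 minutes.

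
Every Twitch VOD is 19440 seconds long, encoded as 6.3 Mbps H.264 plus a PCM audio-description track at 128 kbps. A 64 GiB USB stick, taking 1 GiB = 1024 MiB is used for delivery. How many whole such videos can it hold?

4

Audio: 128 kbps = 0.128 Mbps.
Total bitrate: 6.428 Mbps.
Per item: 6.428 Mbps × 19440 s = 124,960 Mb = 15,620 MB.
Capacity: 64 GiB = 549,756 Mb; 4.40 items → 4 complete.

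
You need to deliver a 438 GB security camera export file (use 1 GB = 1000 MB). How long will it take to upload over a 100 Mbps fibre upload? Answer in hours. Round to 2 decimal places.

9.73 hours

File: 438 GB = 3504000.0 Mb.
At 100 Mbps: 3504000.0 / 100 = 35040.0 s ≈ 9.73 hours.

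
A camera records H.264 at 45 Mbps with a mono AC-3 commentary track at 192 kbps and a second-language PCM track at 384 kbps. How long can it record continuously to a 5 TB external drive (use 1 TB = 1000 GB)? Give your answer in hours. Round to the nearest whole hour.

244 hours

Audio total: 192 + 384 = 576 kbps = 0.576 Mbps.
Total bitrate: 45 + 0.576 = 45.576 Mbps.
Capacity: 5 TB = 40,000,000 Mb.
Recording time: 40,000,000 / 45.576 = 877,655 s ≈ 244 hours.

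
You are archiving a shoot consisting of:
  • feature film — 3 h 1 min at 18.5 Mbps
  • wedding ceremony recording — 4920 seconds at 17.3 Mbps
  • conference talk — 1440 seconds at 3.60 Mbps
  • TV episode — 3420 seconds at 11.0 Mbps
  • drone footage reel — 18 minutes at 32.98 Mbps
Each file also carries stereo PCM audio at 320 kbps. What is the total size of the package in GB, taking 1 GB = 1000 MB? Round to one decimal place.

46.4 GB

Audio: 320 kbps = 0.320 Mbps.
feature film: 18.820 Mbps × 10860 s = 204385.2 Mb
wedding ceremony recording: 17.620 Mbps × 4920 s = 86690.4 Mb
conference talk: 3.920 Mbps × 1440 s = 5644.8 Mb
TV episode: 11.320 Mbps × 3420 s = 38714.4 Mb
drone footage reel: 33.300 Mbps × 1080 s = 35964.0 Mb
Total: 371398.8 Mb = 46424.8 MB.
= 46.42 GB.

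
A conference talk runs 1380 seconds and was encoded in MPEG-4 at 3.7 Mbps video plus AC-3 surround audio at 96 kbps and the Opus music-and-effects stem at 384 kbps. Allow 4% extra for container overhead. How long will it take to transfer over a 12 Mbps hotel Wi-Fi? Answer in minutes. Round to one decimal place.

Audio total: 96 + 384 = 480 kbps = 0.480 Mbps.
Total bitrate: 4.180 Mbps.
File: 4.180 Mbps × 1380 s = 5768.4 Mb.
With 4% container overhead: ×1.04. → 5999.1 Mb.
At 12 Mbps: 5999.1 / 12 = 499.9 s ≈ 8.33 minutes.

8.3 minutes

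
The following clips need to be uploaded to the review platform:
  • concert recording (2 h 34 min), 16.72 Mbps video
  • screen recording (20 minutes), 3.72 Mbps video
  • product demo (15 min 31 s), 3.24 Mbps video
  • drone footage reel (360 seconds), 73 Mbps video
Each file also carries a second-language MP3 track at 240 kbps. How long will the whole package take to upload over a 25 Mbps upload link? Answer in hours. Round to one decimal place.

Audio: 240 kbps = 0.240 Mbps.
concert recording: 16.960 Mbps × 9240 s = 156710.4 Mb
screen recording: 3.960 Mbps × 1200 s = 4752.0 Mb
product demo: 3.480 Mbps × 931 s = 3239.9 Mb
drone footage reel: 73.240 Mbps × 360 s = 26366.4 Mb
Total: 191068.7 Mb = 23883.6 MB.
At 25 Mbps: 191068.7 / 25 = 7643 s ≈ 2.12 hours.

2.1 hours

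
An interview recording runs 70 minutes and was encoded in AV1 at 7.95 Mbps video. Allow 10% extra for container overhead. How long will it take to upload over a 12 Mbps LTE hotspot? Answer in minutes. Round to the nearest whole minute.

70 min = 4200 s
File: 7.950 Mbps × 4200 s = 33390.0 Mb.
With 10% container overhead: ×1.10. → 36729.0 Mb.
At 12 Mbps: 36729.0 / 12 = 3060.8 s ≈ 51 minutes.

51 minutes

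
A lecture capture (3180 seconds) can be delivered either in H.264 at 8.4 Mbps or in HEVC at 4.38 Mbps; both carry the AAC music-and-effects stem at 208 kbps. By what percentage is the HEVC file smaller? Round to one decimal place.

Audio: 208 kbps = 0.208 Mbps.
H.264: 8.608 Mbps × 3180 s = 27373.4 Mb = 3.187 GiB.
HEVC: 4.588 Mbps × 3180 s = 14589.8 Mb = 1.698 GiB.
Reduction: (1 − 1.698/3.187) × 100 = 46.70%.

46.7%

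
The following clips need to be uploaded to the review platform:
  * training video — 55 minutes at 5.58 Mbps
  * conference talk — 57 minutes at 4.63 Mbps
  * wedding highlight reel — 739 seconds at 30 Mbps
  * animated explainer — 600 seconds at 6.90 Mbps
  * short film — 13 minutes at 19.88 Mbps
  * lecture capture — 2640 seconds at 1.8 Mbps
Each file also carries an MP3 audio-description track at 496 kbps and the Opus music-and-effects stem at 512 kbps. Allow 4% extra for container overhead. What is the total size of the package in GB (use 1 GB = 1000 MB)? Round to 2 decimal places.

Audio total: 496 + 512 = 1008 kbps = 1.008 Mbps.
training video: 6.588 Mbps × 3300 s × 1.04 = 22610.0 Mb
conference talk: 5.638 Mbps × 3420 s × 1.04 = 20053.2 Mb
wedding highlight reel: 31.008 Mbps × 739 s × 1.04 = 23831.5 Mb
animated explainer: 7.908 Mbps × 600 s × 1.04 = 4934.6 Mb
short film: 20.888 Mbps × 780 s × 1.04 = 16944.3 Mb
lecture capture: 2.808 Mbps × 2640 s × 1.04 = 7709.6 Mb
Total: 96083.3 Mb = 12010.4 MB.
= 12.01 GB.

12.01 GB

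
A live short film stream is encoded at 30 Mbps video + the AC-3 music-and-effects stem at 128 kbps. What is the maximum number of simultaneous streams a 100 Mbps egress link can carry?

Audio: 128 kbps = 0.128 Mbps.
Per-viewer media rate: 30.128 Mbps.
100 Mbps = 100.0 Mbps; 100.0 / 30.128 = 3.32 → 3 viewers.

3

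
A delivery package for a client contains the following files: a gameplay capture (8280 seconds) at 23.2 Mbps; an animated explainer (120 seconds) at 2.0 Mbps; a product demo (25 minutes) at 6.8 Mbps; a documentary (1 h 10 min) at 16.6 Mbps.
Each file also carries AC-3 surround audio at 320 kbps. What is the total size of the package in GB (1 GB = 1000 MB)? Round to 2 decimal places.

34.60 GB

Audio: 320 kbps = 0.320 Mbps.
gameplay capture: 23.520 Mbps × 8280 s = 194745.6 Mb
animated explainer: 2.320 Mbps × 120 s = 278.4 Mb
product demo: 7.120 Mbps × 1500 s = 10680.0 Mb
documentary: 16.920 Mbps × 4200 s = 71064.0 Mb
Total: 276768.0 Mb = 34596.0 MB.
= 34.60 GB.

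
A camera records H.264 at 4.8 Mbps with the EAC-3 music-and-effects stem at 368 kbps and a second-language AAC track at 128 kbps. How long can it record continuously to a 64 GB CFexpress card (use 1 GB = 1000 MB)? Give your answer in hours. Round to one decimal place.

Audio total: 368 + 128 = 496 kbps = 0.496 Mbps.
Total bitrate: 4.8 + 0.496 = 5.296 Mbps.
Capacity: 64 GB = 512,000 Mb.
Recording time: 512,000 / 5.296 = 96,677 s ≈ 26.9 hours.

26.9 hours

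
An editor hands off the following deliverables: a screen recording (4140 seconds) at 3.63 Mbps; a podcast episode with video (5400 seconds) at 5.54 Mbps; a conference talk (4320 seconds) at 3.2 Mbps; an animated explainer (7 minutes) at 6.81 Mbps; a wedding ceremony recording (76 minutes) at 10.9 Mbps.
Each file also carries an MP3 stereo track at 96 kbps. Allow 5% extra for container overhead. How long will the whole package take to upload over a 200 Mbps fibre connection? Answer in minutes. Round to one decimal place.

9.9 minutes

Audio: 96 kbps = 0.096 Mbps.
screen recording: 3.726 Mbps × 4140 s × 1.05 = 16196.9 Mb
podcast episode with video: 5.636 Mbps × 5400 s × 1.05 = 31956.1 Mb
conference talk: 3.296 Mbps × 4320 s × 1.05 = 14950.7 Mb
animated explainer: 6.906 Mbps × 420 s × 1.05 = 3045.5 Mb
wedding ceremony recording: 10.996 Mbps × 4560 s × 1.05 = 52648.8 Mb
Total: 118798.1 Mb = 14849.8 MB.
At 200 Mbps: 118798.1 / 200 = 594 s ≈ 9.9 minutes.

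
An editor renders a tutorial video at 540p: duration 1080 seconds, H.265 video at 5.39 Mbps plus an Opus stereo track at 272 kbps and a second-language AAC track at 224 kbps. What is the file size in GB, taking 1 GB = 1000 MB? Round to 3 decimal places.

0.795 GB

Audio total: 272 + 224 = 496 kbps = 0.496 Mbps.
Total bitrate: 5.39 + 0.496 = 5.886 Mbps.
Stream data: 5.886 Mbps × 1080 s = 6356.9 Mb.
6,357 Mb ÷ 8 = 794.6 MB → 0.7946 GB.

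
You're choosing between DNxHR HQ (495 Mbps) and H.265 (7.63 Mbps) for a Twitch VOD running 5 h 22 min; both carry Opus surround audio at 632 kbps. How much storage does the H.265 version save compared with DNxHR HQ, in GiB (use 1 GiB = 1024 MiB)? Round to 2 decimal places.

1096.17 GiB

5 h 22 min = 322 min = 19320 s
Audio: 632 kbps = 0.632 Mbps.
DNxHR HQ: 495.632 Mbps × 19320 s = 9575610.2 Mb = 1114.748 GiB.
H.265: 8.262 Mbps × 19320 s = 159621.8 Mb = 18.582 GiB.
Saving: 1114.748 − 18.582 = 1096.165 GiB.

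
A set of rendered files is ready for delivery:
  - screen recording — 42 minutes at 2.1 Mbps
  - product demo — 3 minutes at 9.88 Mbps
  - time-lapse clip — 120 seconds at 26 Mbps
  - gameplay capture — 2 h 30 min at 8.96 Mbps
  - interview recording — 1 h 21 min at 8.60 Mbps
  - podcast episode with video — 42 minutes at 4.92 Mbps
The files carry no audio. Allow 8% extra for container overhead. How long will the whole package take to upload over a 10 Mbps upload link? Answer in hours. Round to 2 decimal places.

4.35 hours

screen recording: 2.100 Mbps × 2520 s × 1.08 = 5715.4 Mb
product demo: 9.880 Mbps × 180 s × 1.08 = 1920.7 Mb
time-lapse clip: 26.000 Mbps × 120 s × 1.08 = 3369.6 Mb
gameplay capture: 8.960 Mbps × 9000 s × 1.08 = 87091.2 Mb
interview recording: 8.600 Mbps × 4860 s × 1.08 = 45139.7 Mb
podcast episode with video: 4.920 Mbps × 2520 s × 1.08 = 13390.3 Mb
Total: 156626.8 Mb = 19578.3 MB.
At 10 Mbps: 156626.8 / 10 = 15663 s ≈ 4.35 hours.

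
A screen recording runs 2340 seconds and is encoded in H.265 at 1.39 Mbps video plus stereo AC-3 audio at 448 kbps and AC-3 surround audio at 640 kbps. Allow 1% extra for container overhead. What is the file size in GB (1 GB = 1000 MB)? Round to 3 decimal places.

Audio total: 448 + 640 = 1088 kbps = 1.088 Mbps.
Total bitrate: 1.39 + 1.088 = 2.478 Mbps.
Stream data: 2.478 Mbps × 2340 s = 5798.5 Mb.
With 1% container overhead: ×1.01.
5,857 Mb ÷ 8 = 732.1 MB → 0.7321 GB.

0.732 GB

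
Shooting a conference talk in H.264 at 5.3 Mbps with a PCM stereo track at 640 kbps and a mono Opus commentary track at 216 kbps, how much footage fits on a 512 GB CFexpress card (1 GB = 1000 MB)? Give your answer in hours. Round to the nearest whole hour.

185 hours

Audio total: 640 + 216 = 856 kbps = 0.856 Mbps.
Total bitrate: 5.3 + 0.856 = 6.156 Mbps.
Capacity: 512 GB = 4,096,000 Mb.
Recording time: 4,096,000 / 6.156 = 665,367 s ≈ 185 hours.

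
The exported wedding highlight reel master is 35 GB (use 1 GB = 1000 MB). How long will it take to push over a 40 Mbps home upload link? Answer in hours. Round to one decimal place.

File: 35 GB = 280000.0 Mb.
At 40 Mbps: 280000.0 / 40 = 7000.0 s ≈ 1.94 hours.

1.9 hours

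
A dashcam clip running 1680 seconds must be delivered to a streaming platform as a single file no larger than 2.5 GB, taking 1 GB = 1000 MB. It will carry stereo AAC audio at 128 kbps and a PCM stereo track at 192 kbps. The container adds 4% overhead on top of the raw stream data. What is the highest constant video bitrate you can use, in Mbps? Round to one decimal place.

11.1 Mbps

Budget: 2.5 GB = 20000.0 Mb.
Stream payload after overhead: 20000.0 / 1.04 = 19230.8 Mb.
Total bitrate budget: 19230.8 Mb / 1680 s = 11.447 Mbps.
Audio total: 128 + 192 = 320 kbps = 0.320 Mbps.
Video: 11.447 − 0.320 = 11.127 Mbps.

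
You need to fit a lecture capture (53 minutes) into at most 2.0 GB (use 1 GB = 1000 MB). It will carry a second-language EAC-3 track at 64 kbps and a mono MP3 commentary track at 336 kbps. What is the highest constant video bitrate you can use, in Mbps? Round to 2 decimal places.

4.63 Mbps

Budget: 2.0 GB = 16000.0 Mb.
53 min = 3180 s
Total bitrate budget: 16000.0 Mb / 3180 s = 5.031 Mbps.
Audio total: 64 + 336 = 400 kbps = 0.400 Mbps.
Video: 5.031 − 0.400 = 4.631 Mbps.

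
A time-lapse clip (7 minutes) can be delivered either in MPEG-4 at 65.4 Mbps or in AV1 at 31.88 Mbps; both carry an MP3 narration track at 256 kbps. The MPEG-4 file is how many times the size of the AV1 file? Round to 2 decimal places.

7 min = 420 s
Audio: 256 kbps = 0.256 Mbps.
MPEG-4: 65.656 Mbps × 420 s = 27575.5 Mb = 3.210 GiB.
AV1: 32.136 Mbps × 420 s = 13497.1 Mb = 1.571 GiB.
Ratio: 3.210 / 1.571 = 2.043.

2.04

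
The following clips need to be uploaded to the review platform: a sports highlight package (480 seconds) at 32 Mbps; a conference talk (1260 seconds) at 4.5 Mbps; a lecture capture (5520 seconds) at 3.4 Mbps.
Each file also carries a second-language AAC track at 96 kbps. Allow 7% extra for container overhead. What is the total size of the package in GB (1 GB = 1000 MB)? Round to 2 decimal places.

5.42 GB

Audio: 96 kbps = 0.096 Mbps.
sports highlight package: 32.096 Mbps × 480 s × 1.07 = 16484.5 Mb
conference talk: 4.596 Mbps × 1260 s × 1.07 = 6196.3 Mb
lecture capture: 3.496 Mbps × 5520 s × 1.07 = 20648.8 Mb
Total: 43329.6 Mb = 5416.2 MB.
= 5.416 GB.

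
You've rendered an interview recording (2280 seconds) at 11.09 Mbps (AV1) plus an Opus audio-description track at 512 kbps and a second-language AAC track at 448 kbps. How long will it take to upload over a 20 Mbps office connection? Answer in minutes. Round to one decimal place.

Audio total: 512 + 448 = 960 kbps = 0.960 Mbps.
Total bitrate: 12.050 Mbps.
File: 12.050 Mbps × 2280 s = 27474.0 Mb.
At 20 Mbps: 27474.0 / 20 = 1373.7 s ≈ 22.9 minutes.

22.9 minutes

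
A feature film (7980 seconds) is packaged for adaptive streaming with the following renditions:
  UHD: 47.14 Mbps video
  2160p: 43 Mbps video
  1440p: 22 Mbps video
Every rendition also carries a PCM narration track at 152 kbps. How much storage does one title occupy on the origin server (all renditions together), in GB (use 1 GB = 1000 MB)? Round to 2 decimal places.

Audio: 152 kbps = 0.152 Mbps.
Sum of rendition bitrates: (47.14+0.152) + (43+0.152) + (22+0.152) = 112.596 Mbps.
× 7980 s = 898,516 Mb = 112,315 MB = 112.3 GB.

112.31 GB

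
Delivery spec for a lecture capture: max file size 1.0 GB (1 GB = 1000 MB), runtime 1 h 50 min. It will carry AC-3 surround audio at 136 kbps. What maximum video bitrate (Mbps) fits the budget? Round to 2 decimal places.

1.08 Mbps

Budget: 1.0 GB = 8000.0 Mb.
1 h 50 min = 110 min = 6600 s
Total bitrate budget: 8000.0 Mb / 6600 s = 1.212 Mbps.
Audio: 136 kbps = 0.136 Mbps.
Video: 1.212 − 0.136 = 1.076 Mbps.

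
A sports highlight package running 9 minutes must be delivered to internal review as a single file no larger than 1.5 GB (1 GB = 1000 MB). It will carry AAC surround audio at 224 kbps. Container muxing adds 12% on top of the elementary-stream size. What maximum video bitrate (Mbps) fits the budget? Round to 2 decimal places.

19.62 Mbps

Budget: 1.5 GB = 12000.0 Mb.
Stream payload after overhead: 12000.0 / 1.12 = 10714.3 Mb.
9 min = 540 s
Total bitrate budget: 10714.3 Mb / 540 s = 19.841 Mbps.
Audio: 224 kbps = 0.224 Mbps.
Video: 19.841 − 0.224 = 19.617 Mbps.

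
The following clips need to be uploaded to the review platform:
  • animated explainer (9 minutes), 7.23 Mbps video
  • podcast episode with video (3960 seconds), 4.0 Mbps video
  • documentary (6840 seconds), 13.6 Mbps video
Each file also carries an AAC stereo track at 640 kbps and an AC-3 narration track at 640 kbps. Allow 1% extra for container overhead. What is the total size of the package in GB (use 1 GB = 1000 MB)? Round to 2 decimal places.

16.07 GB

Audio total: 640 + 640 = 1280 kbps = 1.280 Mbps.
animated explainer: 8.510 Mbps × 540 s × 1.01 = 4641.4 Mb
podcast episode with video: 5.280 Mbps × 3960 s × 1.01 = 21117.9 Mb
documentary: 14.880 Mbps × 6840 s × 1.01 = 102797.0 Mb
Total: 128556.2 Mb = 16069.5 MB.
= 16.07 GB.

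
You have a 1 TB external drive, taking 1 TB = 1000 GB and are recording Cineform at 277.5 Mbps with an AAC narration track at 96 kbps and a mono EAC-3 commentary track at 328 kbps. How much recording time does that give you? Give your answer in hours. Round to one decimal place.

Audio total: 96 + 328 = 424 kbps = 0.424 Mbps.
Total bitrate: 277.5 + 0.424 = 277.924 Mbps.
Capacity: 1 TB = 8,000,000 Mb.
Recording time: 8,000,000 / 277.924 = 28,785 s ≈ 8.00 hours.

8.0 hours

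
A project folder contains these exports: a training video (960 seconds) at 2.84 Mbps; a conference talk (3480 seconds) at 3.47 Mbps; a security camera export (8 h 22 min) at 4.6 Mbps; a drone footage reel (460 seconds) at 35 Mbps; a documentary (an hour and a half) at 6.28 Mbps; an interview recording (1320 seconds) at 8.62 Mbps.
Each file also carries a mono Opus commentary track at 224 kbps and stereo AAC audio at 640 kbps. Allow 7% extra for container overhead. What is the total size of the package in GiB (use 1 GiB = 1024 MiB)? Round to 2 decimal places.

31.24 GiB

Audio total: 224 + 640 = 864 kbps = 0.864 Mbps.
training video: 3.704 Mbps × 960 s × 1.07 = 3804.7 Mb
conference talk: 4.334 Mbps × 3480 s × 1.07 = 16138.1 Mb
security camera export: 5.464 Mbps × 30120 s × 1.07 = 176096.0 Mb
drone footage reel: 35.864 Mbps × 460 s × 1.07 = 17652.3 Mb
documentary: 7.144 Mbps × 5400 s × 1.07 = 41278.0 Mb
interview recording: 9.484 Mbps × 1320 s × 1.07 = 13395.2 Mb
Total: 268364.3 Mb = 33545.5 MB.
= 31.24 GiB.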